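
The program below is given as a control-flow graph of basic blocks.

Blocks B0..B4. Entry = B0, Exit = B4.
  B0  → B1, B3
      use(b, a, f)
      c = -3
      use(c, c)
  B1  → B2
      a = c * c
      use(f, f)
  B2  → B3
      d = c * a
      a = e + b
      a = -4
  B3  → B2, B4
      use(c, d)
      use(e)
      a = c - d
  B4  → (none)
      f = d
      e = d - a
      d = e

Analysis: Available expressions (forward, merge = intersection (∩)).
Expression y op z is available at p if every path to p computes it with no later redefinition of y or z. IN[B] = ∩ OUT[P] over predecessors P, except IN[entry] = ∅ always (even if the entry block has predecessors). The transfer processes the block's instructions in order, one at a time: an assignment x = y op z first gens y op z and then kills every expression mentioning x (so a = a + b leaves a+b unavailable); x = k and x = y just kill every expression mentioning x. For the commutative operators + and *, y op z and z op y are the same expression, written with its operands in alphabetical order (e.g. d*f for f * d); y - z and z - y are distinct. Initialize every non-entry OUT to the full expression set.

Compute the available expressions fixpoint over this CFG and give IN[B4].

Answer: {c-d}

Working:
Converged values:
  B0:   IN={}   OUT={}
  B1:   IN={}   OUT={c*c}
  B2:   IN={}   OUT={b+e}
  B3:   IN={}   OUT={c-d}
  B4:   IN={c-d}   OUT={}

Merge at B4: IN[B4] = OUT[B3] = {c-d}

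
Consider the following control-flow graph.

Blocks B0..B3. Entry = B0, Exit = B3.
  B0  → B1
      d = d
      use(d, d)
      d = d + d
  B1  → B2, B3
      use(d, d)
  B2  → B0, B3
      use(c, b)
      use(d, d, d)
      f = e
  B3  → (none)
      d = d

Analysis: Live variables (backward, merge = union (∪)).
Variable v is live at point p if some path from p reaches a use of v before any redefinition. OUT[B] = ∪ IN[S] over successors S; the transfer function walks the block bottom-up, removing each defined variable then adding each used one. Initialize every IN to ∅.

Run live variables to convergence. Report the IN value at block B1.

Answer: {b, c, d, e}

Working:
Per-block solution:
  B0: | IN={b, c, d, e} | OUT={b, c, d, e}
  B1: | IN={b, c, d, e} | OUT={b, c, d, e}
  B2: | IN={b, c, d, e} | OUT={b, c, d, e}
  B3: | IN={d} | OUT={}

Merge at B1: OUT[B1] = IN[B2] ⊔ IN[B3] = {b, c, d, e}
Applying B1's transfer function to that OUT value gives IN[B1] (row B1 above).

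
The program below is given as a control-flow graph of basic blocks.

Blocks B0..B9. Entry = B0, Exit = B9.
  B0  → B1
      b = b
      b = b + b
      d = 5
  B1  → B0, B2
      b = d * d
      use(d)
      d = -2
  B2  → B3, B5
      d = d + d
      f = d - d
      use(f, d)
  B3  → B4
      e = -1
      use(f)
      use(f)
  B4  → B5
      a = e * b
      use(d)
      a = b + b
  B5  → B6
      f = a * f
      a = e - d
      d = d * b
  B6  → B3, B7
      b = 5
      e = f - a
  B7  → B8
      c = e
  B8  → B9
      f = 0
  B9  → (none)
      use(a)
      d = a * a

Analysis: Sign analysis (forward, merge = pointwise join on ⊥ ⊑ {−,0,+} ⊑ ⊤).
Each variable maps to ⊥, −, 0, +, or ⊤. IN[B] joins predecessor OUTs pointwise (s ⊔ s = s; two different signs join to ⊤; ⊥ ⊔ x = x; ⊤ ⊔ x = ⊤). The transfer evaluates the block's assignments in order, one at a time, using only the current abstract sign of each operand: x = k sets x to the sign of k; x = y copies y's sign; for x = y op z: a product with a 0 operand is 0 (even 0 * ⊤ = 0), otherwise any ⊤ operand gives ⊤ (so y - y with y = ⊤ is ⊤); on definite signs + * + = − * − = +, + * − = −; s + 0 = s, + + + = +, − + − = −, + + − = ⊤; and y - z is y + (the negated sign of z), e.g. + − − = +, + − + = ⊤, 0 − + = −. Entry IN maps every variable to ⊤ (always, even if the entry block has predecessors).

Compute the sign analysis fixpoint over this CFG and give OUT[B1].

Fixpoint table:
  B0:  IN=(all ⊤)  OUT={d:+; rest ⊤}
  B1:  IN={d:+; rest ⊤}  OUT={b:+, d:-; rest ⊤}
  B2:  IN={b:+, d:-; rest ⊤}  OUT={b:+, d:-; rest ⊤}
  B3:  IN={b:+, d:-; rest ⊤}  OUT={b:+, d:-, e:-; rest ⊤}
  B4:  IN={b:+, d:-, e:-; rest ⊤}  OUT={a:+, b:+, d:-, e:-; rest ⊤}
  B5:  IN={b:+, d:-; rest ⊤}  OUT={b:+, d:-; rest ⊤}
  B6:  IN={b:+, d:-; rest ⊤}  OUT={b:+, d:-; rest ⊤}
  B7:  IN={b:+, d:-; rest ⊤}  OUT={b:+, d:-; rest ⊤}
  B8:  IN={b:+, d:-; rest ⊤}  OUT={b:+, d:-, f:0; rest ⊤}
  B9:  IN={b:+, d:-, f:0; rest ⊤}  OUT={b:+, f:0; rest ⊤}

Merge at B1: IN[B1] = OUT[B0] = {a: ⊤, b: ⊤, c: ⊤, d: +, e: ⊤, f: ⊤}
Applying B1's transfer function to that IN value gives OUT[B1] (row B1 above).

Answer: {a: ⊤, b: +, c: ⊤, d: -, e: ⊤, f: ⊤}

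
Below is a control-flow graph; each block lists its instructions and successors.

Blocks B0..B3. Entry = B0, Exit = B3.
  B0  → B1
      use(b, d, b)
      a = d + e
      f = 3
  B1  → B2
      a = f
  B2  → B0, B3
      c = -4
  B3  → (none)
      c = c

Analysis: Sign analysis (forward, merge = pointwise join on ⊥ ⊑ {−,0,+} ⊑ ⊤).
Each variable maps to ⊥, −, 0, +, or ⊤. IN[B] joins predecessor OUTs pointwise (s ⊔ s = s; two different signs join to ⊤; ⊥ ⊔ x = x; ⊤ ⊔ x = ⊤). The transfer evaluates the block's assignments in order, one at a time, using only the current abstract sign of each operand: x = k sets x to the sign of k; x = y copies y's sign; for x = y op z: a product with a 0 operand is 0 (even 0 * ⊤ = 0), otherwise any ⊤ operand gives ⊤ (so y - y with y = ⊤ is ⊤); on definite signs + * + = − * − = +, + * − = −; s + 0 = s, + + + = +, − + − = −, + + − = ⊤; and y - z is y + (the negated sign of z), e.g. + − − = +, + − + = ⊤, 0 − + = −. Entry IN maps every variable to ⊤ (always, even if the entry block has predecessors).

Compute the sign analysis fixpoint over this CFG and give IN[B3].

Answer: {a: +, b: ⊤, c: -, d: ⊤, e: ⊤, f: +}

Derivation:
Per-block solution:
  B0:  IN=(all ⊤)  OUT={f:+; rest ⊤}
  B1:  IN={f:+; rest ⊤}  OUT={a:+, f:+; rest ⊤}
  B2:  IN={a:+, f:+; rest ⊤}  OUT={a:+, c:-, f:+; rest ⊤}
  B3:  IN={a:+, c:-, f:+; rest ⊤}  OUT={a:+, c:-, f:+; rest ⊤}

Merge at B3: IN[B3] = OUT[B2] = {a: +, b: ⊤, c: -, d: ⊤, e: ⊤, f: +}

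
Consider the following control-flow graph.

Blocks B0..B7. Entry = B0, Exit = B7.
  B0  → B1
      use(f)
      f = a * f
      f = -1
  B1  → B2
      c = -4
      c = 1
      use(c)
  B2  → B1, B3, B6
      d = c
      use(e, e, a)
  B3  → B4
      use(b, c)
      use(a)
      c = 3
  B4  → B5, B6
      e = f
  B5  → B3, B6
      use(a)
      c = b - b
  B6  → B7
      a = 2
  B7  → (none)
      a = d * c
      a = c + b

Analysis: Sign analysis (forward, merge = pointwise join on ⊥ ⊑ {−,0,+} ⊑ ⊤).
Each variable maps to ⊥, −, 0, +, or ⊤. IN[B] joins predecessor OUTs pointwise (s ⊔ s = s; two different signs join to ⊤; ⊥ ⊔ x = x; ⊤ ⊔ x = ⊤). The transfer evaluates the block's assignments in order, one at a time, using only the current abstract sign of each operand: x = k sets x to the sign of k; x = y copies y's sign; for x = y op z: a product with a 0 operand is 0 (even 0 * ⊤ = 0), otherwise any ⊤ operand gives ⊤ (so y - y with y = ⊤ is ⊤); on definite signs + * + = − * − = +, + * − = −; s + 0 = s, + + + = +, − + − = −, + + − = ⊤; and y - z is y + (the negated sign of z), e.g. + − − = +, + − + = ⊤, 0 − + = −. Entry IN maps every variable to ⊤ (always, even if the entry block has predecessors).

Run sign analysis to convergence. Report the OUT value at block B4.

Per-block solution:
  B0:  IN=(all ⊤)  OUT={f:-; rest ⊤}
  B1:  IN={f:-; rest ⊤}  OUT={c:+, f:-; rest ⊤}
  B2:  IN={c:+, f:-; rest ⊤}  OUT={c:+, d:+, f:-; rest ⊤}
  B3:  IN={d:+, f:-; rest ⊤}  OUT={c:+, d:+, f:-; rest ⊤}
  B4:  IN={c:+, d:+, f:-; rest ⊤}  OUT={c:+, d:+, e:-, f:-; rest ⊤}
  B5:  IN={c:+, d:+, e:-, f:-; rest ⊤}  OUT={d:+, e:-, f:-; rest ⊤}
  B6:  IN={d:+, f:-; rest ⊤}  OUT={a:+, d:+, f:-; rest ⊤}
  B7:  IN={a:+, d:+, f:-; rest ⊤}  OUT={d:+, f:-; rest ⊤}

Merge at B4: IN[B4] = OUT[B3] = {a: ⊤, b: ⊤, c: +, d: +, e: ⊤, f: -}
Applying B4's transfer function to that IN value gives OUT[B4] (row B4 above).

Answer: {a: ⊤, b: ⊤, c: +, d: +, e: -, f: -}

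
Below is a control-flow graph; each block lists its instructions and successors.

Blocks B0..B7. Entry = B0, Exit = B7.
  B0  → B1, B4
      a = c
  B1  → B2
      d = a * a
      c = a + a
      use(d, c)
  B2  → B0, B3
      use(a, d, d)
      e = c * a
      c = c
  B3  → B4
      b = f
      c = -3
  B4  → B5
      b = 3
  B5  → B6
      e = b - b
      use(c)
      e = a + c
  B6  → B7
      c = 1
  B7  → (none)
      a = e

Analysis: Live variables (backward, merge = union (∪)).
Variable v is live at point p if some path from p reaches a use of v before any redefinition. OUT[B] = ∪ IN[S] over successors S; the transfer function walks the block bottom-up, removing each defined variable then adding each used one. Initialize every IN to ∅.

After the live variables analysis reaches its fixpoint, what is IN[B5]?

Fixpoint table:
  B0: | IN={c, f} | OUT={a, c, f}
  B1: | IN={a, f} | OUT={a, c, d, f}
  B2: | IN={a, c, d, f} | OUT={a, c, f}
  B3: | IN={a, f} | OUT={a, c}
  B4: | IN={a, c} | OUT={a, b, c}
  B5: | IN={a, b, c} | OUT={e}
  B6: | IN={e} | OUT={e}
  B7: | IN={e} | OUT={}

Merge at B5: OUT[B5] = IN[B6] = {e}
Applying B5's transfer function to that OUT value gives IN[B5] (row B5 above).

Answer: {a, b, c}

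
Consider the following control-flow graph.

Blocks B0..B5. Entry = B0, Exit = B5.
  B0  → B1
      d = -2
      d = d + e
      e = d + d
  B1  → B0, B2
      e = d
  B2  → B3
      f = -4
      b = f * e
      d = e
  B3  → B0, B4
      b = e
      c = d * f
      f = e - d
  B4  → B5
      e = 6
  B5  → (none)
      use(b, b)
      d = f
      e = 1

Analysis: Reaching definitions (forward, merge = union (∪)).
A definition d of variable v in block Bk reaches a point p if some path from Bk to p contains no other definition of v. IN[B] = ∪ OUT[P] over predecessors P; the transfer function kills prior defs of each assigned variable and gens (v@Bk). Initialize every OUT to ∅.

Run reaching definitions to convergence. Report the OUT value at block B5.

Fixpoint table:
  B0:  IN={b@B3, c@B3, d@B0, d@B2, e@B1, f@B3}  OUT={b@B3, c@B3, d@B0, e@B0, f@B3}
  B1:  IN={b@B3, c@B3, d@B0, e@B0, f@B3}  OUT={b@B3, c@B3, d@B0, e@B1, f@B3}
  B2:  IN={b@B3, c@B3, d@B0, e@B1, f@B3}  OUT={b@B2, c@B3, d@B2, e@B1, f@B2}
  B3:  IN={b@B2, c@B3, d@B2, e@B1, f@B2}  OUT={b@B3, c@B3, d@B2, e@B1, f@B3}
  B4:  IN={b@B3, c@B3, d@B2, e@B1, f@B3}  OUT={b@B3, c@B3, d@B2, e@B4, f@B3}
  B5:  IN={b@B3, c@B3, d@B2, e@B4, f@B3}  OUT={b@B3, c@B3, d@B5, e@B5, f@B3}

Merge at B5: IN[B5] = OUT[B4] = {b@B3, c@B3, d@B2, e@B4, f@B3}
Applying B5's transfer function to that IN value gives OUT[B5] (row B5 above).

Answer: {b@B3, c@B3, d@B5, e@B5, f@B3}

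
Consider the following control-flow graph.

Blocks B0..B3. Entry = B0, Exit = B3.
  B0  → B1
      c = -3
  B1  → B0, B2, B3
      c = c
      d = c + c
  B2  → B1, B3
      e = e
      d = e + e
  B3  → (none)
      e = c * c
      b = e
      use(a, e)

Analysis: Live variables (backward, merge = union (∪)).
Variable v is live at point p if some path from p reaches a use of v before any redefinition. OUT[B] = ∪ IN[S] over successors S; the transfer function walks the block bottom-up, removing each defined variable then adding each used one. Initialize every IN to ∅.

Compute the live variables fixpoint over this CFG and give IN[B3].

Answer: {a, c}

Trace:
Converged values:
  B0:   IN={a, e}   OUT={a, c, e}
  B1:   IN={a, c, e}   OUT={a, c, e}
  B2:   IN={a, c, e}   OUT={a, c, e}
  B3:   IN={a, c}   OUT={}

B3 is the boundary node: OUT[B3] = {}
Applying B3's transfer function to that OUT value gives IN[B3] (row B3 above).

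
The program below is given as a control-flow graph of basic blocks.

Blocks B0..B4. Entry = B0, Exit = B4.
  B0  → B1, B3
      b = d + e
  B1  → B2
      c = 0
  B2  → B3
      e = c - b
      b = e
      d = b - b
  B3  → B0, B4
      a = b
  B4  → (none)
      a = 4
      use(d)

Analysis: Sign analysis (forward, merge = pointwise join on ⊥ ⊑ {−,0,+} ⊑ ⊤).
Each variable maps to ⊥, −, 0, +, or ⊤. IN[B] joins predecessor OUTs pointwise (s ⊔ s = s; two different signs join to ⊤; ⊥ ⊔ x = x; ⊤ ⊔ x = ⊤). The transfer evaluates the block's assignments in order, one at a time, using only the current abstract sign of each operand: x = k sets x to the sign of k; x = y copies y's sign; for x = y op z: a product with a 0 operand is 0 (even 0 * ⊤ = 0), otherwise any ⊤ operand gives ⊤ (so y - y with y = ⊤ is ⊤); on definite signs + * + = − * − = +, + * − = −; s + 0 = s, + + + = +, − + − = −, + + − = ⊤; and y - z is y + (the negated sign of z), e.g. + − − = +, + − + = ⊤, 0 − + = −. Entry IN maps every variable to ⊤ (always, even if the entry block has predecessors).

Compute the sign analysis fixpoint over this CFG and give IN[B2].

Per-block solution:
  B0: | IN=(all ⊤) | OUT=(all ⊤)
  B1: | IN=(all ⊤) | OUT={c:0; rest ⊤}
  B2: | IN={c:0; rest ⊤} | OUT={c:0; rest ⊤}
  B3: | IN=(all ⊤) | OUT=(all ⊤)
  B4: | IN=(all ⊤) | OUT={a:+; rest ⊤}

Merge at B2: IN[B2] = OUT[B1] = {a: ⊤, b: ⊤, c: 0, d: ⊤, e: ⊤, f: ⊤}

Answer: {a: ⊤, b: ⊤, c: 0, d: ⊤, e: ⊤, f: ⊤}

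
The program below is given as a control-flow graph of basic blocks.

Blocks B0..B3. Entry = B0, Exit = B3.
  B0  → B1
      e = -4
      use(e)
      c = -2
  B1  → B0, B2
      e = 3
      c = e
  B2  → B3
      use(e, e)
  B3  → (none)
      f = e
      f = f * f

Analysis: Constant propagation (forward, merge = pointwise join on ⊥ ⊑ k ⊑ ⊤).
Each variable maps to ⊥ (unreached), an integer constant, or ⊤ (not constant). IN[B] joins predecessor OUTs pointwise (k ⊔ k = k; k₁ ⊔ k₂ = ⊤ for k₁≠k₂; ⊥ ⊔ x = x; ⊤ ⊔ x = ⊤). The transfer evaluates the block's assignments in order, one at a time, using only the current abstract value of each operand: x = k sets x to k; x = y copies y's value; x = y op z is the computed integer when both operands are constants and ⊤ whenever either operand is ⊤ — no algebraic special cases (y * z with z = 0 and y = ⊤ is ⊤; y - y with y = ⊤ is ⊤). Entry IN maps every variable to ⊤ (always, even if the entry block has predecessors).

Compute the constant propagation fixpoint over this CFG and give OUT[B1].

Answer: {a: ⊤, b: ⊤, c: 3, d: ⊤, e: 3, f: ⊤}

Trace:
Converged values:
  B0: | IN=(all ⊤) | OUT={c:-2, e:-4; rest ⊤}
  B1: | IN={c:-2, e:-4; rest ⊤} | OUT={c:3, e:3; rest ⊤}
  B2: | IN={c:3, e:3; rest ⊤} | OUT={c:3, e:3; rest ⊤}
  B3: | IN={c:3, e:3; rest ⊤} | OUT={c:3, e:3, f:9; rest ⊤}

Merge at B1: IN[B1] = OUT[B0] = {a: ⊤, b: ⊤, c: -2, d: ⊤, e: -4, f: ⊤}
Applying B1's transfer function to that IN value gives OUT[B1] (row B1 above).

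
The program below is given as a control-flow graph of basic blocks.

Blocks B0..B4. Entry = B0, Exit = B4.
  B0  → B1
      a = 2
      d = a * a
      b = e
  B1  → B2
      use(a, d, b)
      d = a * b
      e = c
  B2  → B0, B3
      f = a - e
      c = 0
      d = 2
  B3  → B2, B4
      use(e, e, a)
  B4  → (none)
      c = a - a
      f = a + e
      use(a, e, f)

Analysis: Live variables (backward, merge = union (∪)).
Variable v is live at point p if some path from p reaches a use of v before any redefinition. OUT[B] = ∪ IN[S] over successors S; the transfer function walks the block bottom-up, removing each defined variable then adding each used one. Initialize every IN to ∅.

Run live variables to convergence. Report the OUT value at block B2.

Answer: {a, c, e}

Trace:
Converged values:
  B0: | IN={c, e} | OUT={a, b, c, d}
  B1: | IN={a, b, c, d} | OUT={a, e}
  B2: | IN={a, e} | OUT={a, c, e}
  B3: | IN={a, e} | OUT={a, e}
  B4: | IN={a, e} | OUT={}

Merge at B2: OUT[B2] = IN[B0] ⊔ IN[B3] = {a, c, e}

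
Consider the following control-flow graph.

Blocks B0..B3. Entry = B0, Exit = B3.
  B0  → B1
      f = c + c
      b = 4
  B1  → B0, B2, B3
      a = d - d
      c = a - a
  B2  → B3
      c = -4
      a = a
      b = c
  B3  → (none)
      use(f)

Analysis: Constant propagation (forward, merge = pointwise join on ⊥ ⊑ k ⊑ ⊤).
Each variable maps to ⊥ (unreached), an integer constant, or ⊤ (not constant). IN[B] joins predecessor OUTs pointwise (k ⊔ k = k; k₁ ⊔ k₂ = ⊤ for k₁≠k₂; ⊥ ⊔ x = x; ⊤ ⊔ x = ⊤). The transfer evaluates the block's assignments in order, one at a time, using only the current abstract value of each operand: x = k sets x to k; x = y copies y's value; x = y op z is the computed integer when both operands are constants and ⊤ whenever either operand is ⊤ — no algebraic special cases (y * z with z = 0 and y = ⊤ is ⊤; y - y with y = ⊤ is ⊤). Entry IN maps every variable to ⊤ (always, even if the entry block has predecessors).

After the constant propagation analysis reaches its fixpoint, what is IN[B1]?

Per-block solution:
  B0: | IN=(all ⊤) | OUT={b:4; rest ⊤}
  B1: | IN={b:4; rest ⊤} | OUT={b:4; rest ⊤}
  B2: | IN={b:4; rest ⊤} | OUT={b:-4, c:-4; rest ⊤}
  B3: | IN=(all ⊤) | OUT=(all ⊤)

Merge at B1: IN[B1] = OUT[B0] = {a: ⊤, b: 4, c: ⊤, d: ⊤, e: ⊤, f: ⊤}

Answer: {a: ⊤, b: 4, c: ⊤, d: ⊤, e: ⊤, f: ⊤}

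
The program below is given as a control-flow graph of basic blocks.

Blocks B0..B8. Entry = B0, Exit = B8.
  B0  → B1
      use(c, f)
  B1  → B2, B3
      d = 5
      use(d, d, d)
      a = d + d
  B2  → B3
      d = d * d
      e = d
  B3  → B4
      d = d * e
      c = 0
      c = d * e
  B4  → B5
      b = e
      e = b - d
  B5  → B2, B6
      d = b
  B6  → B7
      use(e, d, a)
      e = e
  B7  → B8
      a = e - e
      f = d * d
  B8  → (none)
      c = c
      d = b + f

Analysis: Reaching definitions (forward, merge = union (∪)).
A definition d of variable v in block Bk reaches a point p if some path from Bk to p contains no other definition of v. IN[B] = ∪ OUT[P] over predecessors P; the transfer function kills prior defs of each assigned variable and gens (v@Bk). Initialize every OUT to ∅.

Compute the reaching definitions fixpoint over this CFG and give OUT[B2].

Answer: {a@B1, b@B4, c@B3, d@B2, e@B2}

Trace:
Converged values:
  B0: | IN={} | OUT={}
  B1: | IN={} | OUT={a@B1, d@B1}
  B2: | IN={a@B1, b@B4, c@B3, d@B1, d@B5, e@B4} | OUT={a@B1, b@B4, c@B3, d@B2, e@B2}
  B3: | IN={a@B1, b@B4, c@B3, d@B1, d@B2, e@B2} | OUT={a@B1, b@B4, c@B3, d@B3, e@B2}
  B4: | IN={a@B1, b@B4, c@B3, d@B3, e@B2} | OUT={a@B1, b@B4, c@B3, d@B3, e@B4}
  B5: | IN={a@B1, b@B4, c@B3, d@B3, e@B4} | OUT={a@B1, b@B4, c@B3, d@B5, e@B4}
  B6: | IN={a@B1, b@B4, c@B3, d@B5, e@B4} | OUT={a@B1, b@B4, c@B3, d@B5, e@B6}
  B7: | IN={a@B1, b@B4, c@B3, d@B5, e@B6} | OUT={a@B7, b@B4, c@B3, d@B5, e@B6, f@B7}
  B8: | IN={a@B7, b@B4, c@B3, d@B5, e@B6, f@B7} | OUT={a@B7, b@B4, c@B8, d@B8, e@B6, f@B7}

Merge at B2: IN[B2] = OUT[B1] ⊔ OUT[B5] = {a@B1, b@B4, c@B3, d@B1, d@B5, e@B4}
Applying B2's transfer function to that IN value gives OUT[B2] (row B2 above).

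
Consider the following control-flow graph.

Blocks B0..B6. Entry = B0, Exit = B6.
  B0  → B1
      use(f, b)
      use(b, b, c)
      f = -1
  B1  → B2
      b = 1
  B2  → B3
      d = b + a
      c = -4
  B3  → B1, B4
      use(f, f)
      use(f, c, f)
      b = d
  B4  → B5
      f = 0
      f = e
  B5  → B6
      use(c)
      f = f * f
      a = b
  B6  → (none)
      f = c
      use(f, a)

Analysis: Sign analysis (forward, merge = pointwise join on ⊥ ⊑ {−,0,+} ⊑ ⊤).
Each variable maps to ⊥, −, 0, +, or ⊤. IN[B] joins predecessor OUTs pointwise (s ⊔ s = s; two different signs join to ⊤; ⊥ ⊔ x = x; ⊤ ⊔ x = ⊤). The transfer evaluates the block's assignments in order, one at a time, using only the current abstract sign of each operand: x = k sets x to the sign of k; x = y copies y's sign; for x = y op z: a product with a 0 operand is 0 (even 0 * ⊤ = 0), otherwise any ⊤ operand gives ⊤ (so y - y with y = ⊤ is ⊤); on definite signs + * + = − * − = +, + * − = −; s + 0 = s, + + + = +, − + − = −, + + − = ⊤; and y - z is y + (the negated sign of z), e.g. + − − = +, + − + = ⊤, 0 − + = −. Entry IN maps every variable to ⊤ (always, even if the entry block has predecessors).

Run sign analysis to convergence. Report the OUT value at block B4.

Converged values:
  B0:  IN=(all ⊤)  OUT={f:-; rest ⊤}
  B1:  IN={f:-; rest ⊤}  OUT={b:+, f:-; rest ⊤}
  B2:  IN={b:+, f:-; rest ⊤}  OUT={b:+, c:-, f:-; rest ⊤}
  B3:  IN={b:+, c:-, f:-; rest ⊤}  OUT={c:-, f:-; rest ⊤}
  B4:  IN={c:-, f:-; rest ⊤}  OUT={c:-; rest ⊤}
  B5:  IN={c:-; rest ⊤}  OUT={c:-; rest ⊤}
  B6:  IN={c:-; rest ⊤}  OUT={c:-, f:-; rest ⊤}

Merge at B4: IN[B4] = OUT[B3] = {a: ⊤, b: ⊤, c: -, d: ⊤, e: ⊤, f: -}
Applying B4's transfer function to that IN value gives OUT[B4] (row B4 above).

Answer: {a: ⊤, b: ⊤, c: -, d: ⊤, e: ⊤, f: ⊤}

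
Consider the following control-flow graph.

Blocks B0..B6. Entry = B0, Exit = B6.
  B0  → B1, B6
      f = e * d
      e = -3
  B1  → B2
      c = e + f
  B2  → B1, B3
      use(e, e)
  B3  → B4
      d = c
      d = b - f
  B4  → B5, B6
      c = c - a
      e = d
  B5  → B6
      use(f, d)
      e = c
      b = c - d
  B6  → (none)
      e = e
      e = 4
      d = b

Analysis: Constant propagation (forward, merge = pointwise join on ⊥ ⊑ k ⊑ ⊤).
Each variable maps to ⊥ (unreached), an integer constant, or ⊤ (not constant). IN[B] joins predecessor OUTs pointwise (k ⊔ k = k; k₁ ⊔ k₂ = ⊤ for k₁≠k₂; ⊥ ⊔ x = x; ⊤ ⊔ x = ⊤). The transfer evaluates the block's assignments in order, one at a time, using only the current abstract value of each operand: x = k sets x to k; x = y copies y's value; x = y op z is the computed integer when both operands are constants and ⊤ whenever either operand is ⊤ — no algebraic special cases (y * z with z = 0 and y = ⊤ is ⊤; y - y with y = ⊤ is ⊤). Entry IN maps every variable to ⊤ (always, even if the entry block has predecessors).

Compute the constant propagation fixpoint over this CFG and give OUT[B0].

Per-block solution:
  B0:  IN=(all ⊤)  OUT={e:-3; rest ⊤}
  B1:  IN={e:-3; rest ⊤}  OUT={e:-3; rest ⊤}
  B2:  IN={e:-3; rest ⊤}  OUT={e:-3; rest ⊤}
  B3:  IN={e:-3; rest ⊤}  OUT={e:-3; rest ⊤}
  B4:  IN={e:-3; rest ⊤}  OUT=(all ⊤)
  B5:  IN=(all ⊤)  OUT=(all ⊤)
  B6:  IN=(all ⊤)  OUT={e:4; rest ⊤}

B0 is the boundary node: IN[B0] = {a: ⊤, b: ⊤, c: ⊤, d: ⊤, e: ⊤, f: ⊤}
Applying B0's transfer function to that IN value gives OUT[B0] (row B0 above).

Answer: {a: ⊤, b: ⊤, c: ⊤, d: ⊤, e: -3, f: ⊤}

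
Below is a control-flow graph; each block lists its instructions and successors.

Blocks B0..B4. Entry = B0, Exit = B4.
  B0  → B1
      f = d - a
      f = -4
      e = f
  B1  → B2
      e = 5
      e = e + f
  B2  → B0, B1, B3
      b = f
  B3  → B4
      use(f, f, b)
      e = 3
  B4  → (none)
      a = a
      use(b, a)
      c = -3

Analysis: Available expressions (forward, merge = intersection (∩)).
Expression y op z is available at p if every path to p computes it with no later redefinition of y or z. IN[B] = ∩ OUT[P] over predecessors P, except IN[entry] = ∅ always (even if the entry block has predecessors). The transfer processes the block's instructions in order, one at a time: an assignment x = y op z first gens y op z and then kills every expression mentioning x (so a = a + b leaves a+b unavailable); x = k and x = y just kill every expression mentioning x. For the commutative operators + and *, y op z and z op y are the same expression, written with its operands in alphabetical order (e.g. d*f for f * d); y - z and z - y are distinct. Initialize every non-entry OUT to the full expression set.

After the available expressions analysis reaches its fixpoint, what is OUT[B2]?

Converged values:
  B0:  IN={}  OUT={d-a}
  B1:  IN={d-a}  OUT={d-a}
  B2:  IN={d-a}  OUT={d-a}
  B3:  IN={d-a}  OUT={d-a}
  B4:  IN={d-a}  OUT={}

Merge at B2: IN[B2] = OUT[B1] = {d-a}
Applying B2's transfer function to that IN value gives OUT[B2] (row B2 above).

Answer: {d-a}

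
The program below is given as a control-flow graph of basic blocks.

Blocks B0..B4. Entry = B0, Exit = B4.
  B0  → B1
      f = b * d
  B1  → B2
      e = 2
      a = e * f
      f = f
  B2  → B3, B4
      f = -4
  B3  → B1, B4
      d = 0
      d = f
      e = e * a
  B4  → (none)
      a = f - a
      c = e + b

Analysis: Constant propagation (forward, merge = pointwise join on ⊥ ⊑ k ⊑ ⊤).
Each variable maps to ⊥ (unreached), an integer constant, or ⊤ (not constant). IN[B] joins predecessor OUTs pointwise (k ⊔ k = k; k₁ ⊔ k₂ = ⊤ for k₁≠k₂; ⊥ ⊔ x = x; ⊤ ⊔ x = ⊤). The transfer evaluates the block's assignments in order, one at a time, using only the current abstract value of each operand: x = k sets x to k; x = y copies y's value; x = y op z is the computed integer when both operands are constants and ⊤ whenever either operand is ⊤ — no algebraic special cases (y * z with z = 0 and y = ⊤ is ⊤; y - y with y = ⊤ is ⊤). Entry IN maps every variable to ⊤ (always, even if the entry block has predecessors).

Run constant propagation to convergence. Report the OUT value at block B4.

Answer: {a: ⊤, b: ⊤, c: ⊤, d: ⊤, e: ⊤, f: -4}

Trace:
Converged values:
  B0: | IN=(all ⊤) | OUT=(all ⊤)
  B1: | IN=(all ⊤) | OUT={e:2; rest ⊤}
  B2: | IN={e:2; rest ⊤} | OUT={e:2, f:-4; rest ⊤}
  B3: | IN={e:2, f:-4; rest ⊤} | OUT={d:-4, f:-4; rest ⊤}
  B4: | IN={f:-4; rest ⊤} | OUT={f:-4; rest ⊤}

Merge at B4: IN[B4] = OUT[B2] ⊔ OUT[B3] = {a: ⊤, b: ⊤, c: ⊤, d: ⊤, e: ⊤, f: -4}
Applying B4's transfer function to that IN value gives OUT[B4] (row B4 above).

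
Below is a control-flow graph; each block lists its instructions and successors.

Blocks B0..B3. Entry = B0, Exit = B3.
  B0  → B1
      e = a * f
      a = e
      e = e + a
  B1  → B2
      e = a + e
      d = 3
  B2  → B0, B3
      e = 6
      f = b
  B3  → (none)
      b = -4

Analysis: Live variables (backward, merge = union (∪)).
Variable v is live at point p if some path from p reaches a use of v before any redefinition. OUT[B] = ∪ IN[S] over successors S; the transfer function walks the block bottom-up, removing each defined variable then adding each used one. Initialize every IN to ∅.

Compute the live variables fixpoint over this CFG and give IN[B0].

Answer: {a, b, f}

Trace:
Converged values:
  B0:  IN={a, b, f}  OUT={a, b, e}
  B1:  IN={a, b, e}  OUT={a, b}
  B2:  IN={a, b}  OUT={a, b, f}
  B3:  IN={}  OUT={}

Merge at B0: OUT[B0] = IN[B1] = {a, b, e}
Applying B0's transfer function to that OUT value gives IN[B0] (row B0 above).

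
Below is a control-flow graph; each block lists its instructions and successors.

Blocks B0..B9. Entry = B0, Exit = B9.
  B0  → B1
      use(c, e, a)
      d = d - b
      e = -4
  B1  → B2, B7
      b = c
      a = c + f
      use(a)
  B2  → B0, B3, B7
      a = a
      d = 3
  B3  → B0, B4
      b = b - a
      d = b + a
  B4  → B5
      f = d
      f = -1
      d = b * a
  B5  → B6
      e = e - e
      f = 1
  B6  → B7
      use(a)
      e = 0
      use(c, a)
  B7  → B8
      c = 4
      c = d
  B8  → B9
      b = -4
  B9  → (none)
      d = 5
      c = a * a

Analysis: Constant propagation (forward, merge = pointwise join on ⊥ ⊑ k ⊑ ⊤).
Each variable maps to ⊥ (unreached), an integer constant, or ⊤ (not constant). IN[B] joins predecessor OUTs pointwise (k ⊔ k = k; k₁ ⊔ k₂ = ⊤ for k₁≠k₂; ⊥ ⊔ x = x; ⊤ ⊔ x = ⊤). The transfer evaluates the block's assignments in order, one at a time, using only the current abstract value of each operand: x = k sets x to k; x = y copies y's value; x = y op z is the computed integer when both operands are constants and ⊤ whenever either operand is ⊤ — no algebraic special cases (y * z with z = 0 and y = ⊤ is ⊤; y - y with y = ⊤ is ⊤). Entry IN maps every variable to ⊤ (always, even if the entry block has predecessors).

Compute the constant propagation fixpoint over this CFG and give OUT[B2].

Fixpoint table:
  B0:  IN=(all ⊤)  OUT={e:-4; rest ⊤}
  B1:  IN={e:-4; rest ⊤}  OUT={e:-4; rest ⊤}
  B2:  IN={e:-4; rest ⊤}  OUT={d:3, e:-4; rest ⊤}
  B3:  IN={d:3, e:-4; rest ⊤}  OUT={e:-4; rest ⊤}
  B4:  IN={e:-4; rest ⊤}  OUT={e:-4, f:-1; rest ⊤}
  B5:  IN={e:-4, f:-1; rest ⊤}  OUT={e:0, f:1; rest ⊤}
  B6:  IN={e:0, f:1; rest ⊤}  OUT={e:0, f:1; rest ⊤}
  B7:  IN=(all ⊤)  OUT=(all ⊤)
  B8:  IN=(all ⊤)  OUT={b:-4; rest ⊤}
  B9:  IN={b:-4; rest ⊤}  OUT={b:-4, d:5; rest ⊤}

Merge at B2: IN[B2] = OUT[B1] = {a: ⊤, b: ⊤, c: ⊤, d: ⊤, e: -4, f: ⊤}
Applying B2's transfer function to that IN value gives OUT[B2] (row B2 above).

Answer: {a: ⊤, b: ⊤, c: ⊤, d: 3, e: -4, f: ⊤}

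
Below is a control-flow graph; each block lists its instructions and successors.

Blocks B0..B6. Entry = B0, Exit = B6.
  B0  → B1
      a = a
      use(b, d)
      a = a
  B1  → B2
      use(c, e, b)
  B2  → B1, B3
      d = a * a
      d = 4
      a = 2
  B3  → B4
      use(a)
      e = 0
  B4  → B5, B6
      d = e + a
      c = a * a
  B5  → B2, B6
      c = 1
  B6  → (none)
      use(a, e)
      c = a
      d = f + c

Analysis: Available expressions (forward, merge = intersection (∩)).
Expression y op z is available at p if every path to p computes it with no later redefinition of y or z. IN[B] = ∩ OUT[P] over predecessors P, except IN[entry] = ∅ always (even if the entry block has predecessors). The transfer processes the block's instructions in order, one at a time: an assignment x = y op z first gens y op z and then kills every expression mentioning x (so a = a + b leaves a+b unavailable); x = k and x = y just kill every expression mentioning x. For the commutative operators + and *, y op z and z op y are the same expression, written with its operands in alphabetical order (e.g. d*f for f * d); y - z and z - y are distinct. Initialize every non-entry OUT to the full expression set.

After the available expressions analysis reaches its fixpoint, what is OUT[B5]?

Fixpoint table:
  B0: | IN={} | OUT={}
  B1: | IN={} | OUT={}
  B2: | IN={} | OUT={}
  B3: | IN={} | OUT={}
  B4: | IN={} | OUT={a*a, a+e}
  B5: | IN={a*a, a+e} | OUT={a*a, a+e}
  B6: | IN={a*a, a+e} | OUT={a*a, a+e, c+f}

Merge at B5: IN[B5] = OUT[B4] = {a*a, a+e}
Applying B5's transfer function to that IN value gives OUT[B5] (row B5 above).

Answer: {a*a, a+e}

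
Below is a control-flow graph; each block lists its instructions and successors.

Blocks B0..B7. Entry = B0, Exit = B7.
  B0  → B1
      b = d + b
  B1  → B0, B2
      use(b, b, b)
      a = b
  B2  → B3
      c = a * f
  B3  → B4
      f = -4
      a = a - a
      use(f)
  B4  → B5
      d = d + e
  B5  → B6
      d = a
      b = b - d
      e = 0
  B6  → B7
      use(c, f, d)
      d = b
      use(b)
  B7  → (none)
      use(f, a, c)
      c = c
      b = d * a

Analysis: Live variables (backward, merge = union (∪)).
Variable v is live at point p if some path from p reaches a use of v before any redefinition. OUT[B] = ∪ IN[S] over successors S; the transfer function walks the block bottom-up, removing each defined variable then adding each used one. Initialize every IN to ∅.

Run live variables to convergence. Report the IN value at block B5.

Answer: {a, b, c, f}

Working:
Converged values:
  B0:   IN={b, d, e, f}   OUT={b, d, e, f}
  B1:   IN={b, d, e, f}   OUT={a, b, d, e, f}
  B2:   IN={a, b, d, e, f}   OUT={a, b, c, d, e}
  B3:   IN={a, b, c, d, e}   OUT={a, b, c, d, e, f}
  B4:   IN={a, b, c, d, e, f}   OUT={a, b, c, f}
  B5:   IN={a, b, c, f}   OUT={a, b, c, d, f}
  B6:   IN={a, b, c, d, f}   OUT={a, c, d, f}
  B7:   IN={a, c, d, f}   OUT={}

Merge at B5: OUT[B5] = IN[B6] = {a, b, c, d, f}
Applying B5's transfer function to that OUT value gives IN[B5] (row B5 above).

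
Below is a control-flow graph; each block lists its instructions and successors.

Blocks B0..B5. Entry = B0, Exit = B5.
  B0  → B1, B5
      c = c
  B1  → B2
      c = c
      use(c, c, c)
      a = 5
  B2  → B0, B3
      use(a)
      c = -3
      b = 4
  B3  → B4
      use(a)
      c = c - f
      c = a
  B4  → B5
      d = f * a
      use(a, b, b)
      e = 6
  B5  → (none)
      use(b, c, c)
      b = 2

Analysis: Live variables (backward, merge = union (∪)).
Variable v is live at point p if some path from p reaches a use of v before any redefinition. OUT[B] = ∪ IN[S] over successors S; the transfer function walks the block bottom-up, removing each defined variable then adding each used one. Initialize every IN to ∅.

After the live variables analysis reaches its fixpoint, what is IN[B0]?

Fixpoint table:
  B0: | IN={b, c, f} | OUT={b, c, f}
  B1: | IN={c, f} | OUT={a, f}
  B2: | IN={a, f} | OUT={a, b, c, f}
  B3: | IN={a, b, c, f} | OUT={a, b, c, f}
  B4: | IN={a, b, c, f} | OUT={b, c}
  B5: | IN={b, c} | OUT={}

Merge at B0: OUT[B0] = IN[B1] ⊔ IN[B5] = {b, c, f}
Applying B0's transfer function to that OUT value gives IN[B0] (row B0 above).

Answer: {b, c, f}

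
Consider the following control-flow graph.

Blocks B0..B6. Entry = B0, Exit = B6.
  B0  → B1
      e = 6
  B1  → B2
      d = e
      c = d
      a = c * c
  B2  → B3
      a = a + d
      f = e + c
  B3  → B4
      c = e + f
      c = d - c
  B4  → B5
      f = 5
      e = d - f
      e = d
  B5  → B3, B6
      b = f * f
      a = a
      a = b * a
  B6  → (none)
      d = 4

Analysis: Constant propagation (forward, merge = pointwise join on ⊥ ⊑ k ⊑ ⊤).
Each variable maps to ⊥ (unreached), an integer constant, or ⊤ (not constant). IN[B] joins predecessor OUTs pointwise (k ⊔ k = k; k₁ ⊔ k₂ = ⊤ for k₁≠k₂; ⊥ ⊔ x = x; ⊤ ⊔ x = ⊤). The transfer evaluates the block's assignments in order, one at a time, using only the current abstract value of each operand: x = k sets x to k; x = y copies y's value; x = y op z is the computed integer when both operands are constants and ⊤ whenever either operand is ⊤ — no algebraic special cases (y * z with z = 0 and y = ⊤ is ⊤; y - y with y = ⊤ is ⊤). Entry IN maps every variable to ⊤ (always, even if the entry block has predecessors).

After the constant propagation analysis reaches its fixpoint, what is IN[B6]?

Answer: {a: ⊤, b: 25, c: ⊤, d: 6, e: 6, f: 5}

Trace:
Converged values:
  B0: | IN=(all ⊤) | OUT={e:6; rest ⊤}
  B1: | IN={e:6; rest ⊤} | OUT={a:36, c:6, d:6, e:6; rest ⊤}
  B2: | IN={a:36, c:6, d:6, e:6; rest ⊤} | OUT={a:42, c:6, d:6, e:6, f:12; rest ⊤}
  B3: | IN={d:6, e:6; rest ⊤} | OUT={d:6, e:6; rest ⊤}
  B4: | IN={d:6, e:6; rest ⊤} | OUT={d:6, e:6, f:5; rest ⊤}
  B5: | IN={d:6, e:6, f:5; rest ⊤} | OUT={b:25, d:6, e:6, f:5; rest ⊤}
  B6: | IN={b:25, d:6, e:6, f:5; rest ⊤} | OUT={b:25, d:4, e:6, f:5; rest ⊤}

Merge at B6: IN[B6] = OUT[B5] = {a: ⊤, b: 25, c: ⊤, d: 6, e: 6, f: 5}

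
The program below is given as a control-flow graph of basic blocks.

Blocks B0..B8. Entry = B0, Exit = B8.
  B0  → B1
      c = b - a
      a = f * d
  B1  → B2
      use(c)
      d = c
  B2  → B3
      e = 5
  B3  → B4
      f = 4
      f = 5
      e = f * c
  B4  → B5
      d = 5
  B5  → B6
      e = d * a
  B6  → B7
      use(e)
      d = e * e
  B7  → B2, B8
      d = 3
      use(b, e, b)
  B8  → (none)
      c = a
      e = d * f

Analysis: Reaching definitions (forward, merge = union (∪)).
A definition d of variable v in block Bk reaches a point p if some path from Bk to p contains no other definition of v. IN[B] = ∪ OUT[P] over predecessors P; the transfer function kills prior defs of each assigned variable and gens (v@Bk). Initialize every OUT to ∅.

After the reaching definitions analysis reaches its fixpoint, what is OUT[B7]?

Answer: {a@B0, c@B0, d@B7, e@B5, f@B3}

Trace:
Converged values:
  B0:  IN={}  OUT={a@B0, c@B0}
  B1:  IN={a@B0, c@B0}  OUT={a@B0, c@B0, d@B1}
  B2:  IN={a@B0, c@B0, d@B1, d@B7, e@B5, f@B3}  OUT={a@B0, c@B0, d@B1, d@B7, e@B2, f@B3}
  B3:  IN={a@B0, c@B0, d@B1, d@B7, e@B2, f@B3}  OUT={a@B0, c@B0, d@B1, d@B7, e@B3, f@B3}
  B4:  IN={a@B0, c@B0, d@B1, d@B7, e@B3, f@B3}  OUT={a@B0, c@B0, d@B4, e@B3, f@B3}
  B5:  IN={a@B0, c@B0, d@B4, e@B3, f@B3}  OUT={a@B0, c@B0, d@B4, e@B5, f@B3}
  B6:  IN={a@B0, c@B0, d@B4, e@B5, f@B3}  OUT={a@B0, c@B0, d@B6, e@B5, f@B3}
  B7:  IN={a@B0, c@B0, d@B6, e@B5, f@B3}  OUT={a@B0, c@B0, d@B7, e@B5, f@B3}
  B8:  IN={a@B0, c@B0, d@B7, e@B5, f@B3}  OUT={a@B0, c@B8, d@B7, e@B8, f@B3}

Merge at B7: IN[B7] = OUT[B6] = {a@B0, c@B0, d@B6, e@B5, f@B3}
Applying B7's transfer function to that IN value gives OUT[B7] (row B7 above).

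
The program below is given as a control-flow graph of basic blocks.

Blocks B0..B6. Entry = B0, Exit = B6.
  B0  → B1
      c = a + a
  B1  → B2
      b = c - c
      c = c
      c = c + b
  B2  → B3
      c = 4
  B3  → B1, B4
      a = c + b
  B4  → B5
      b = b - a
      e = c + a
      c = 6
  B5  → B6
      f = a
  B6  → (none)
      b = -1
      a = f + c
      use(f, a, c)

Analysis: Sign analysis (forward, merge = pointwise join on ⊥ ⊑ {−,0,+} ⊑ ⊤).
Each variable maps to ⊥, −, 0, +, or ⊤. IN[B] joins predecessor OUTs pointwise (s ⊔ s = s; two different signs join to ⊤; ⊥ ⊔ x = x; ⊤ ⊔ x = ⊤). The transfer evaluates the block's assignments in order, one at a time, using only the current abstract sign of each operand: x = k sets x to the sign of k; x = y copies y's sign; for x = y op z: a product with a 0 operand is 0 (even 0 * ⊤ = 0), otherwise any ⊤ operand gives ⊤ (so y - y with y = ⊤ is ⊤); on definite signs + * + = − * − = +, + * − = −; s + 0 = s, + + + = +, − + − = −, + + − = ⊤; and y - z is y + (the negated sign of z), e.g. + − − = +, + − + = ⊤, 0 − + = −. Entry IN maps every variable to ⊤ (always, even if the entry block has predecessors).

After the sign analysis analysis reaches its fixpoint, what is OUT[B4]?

Per-block solution:
  B0: | IN=(all ⊤) | OUT=(all ⊤)
  B1: | IN=(all ⊤) | OUT=(all ⊤)
  B2: | IN=(all ⊤) | OUT={c:+; rest ⊤}
  B3: | IN={c:+; rest ⊤} | OUT={c:+; rest ⊤}
  B4: | IN={c:+; rest ⊤} | OUT={c:+; rest ⊤}
  B5: | IN={c:+; rest ⊤} | OUT={c:+; rest ⊤}
  B6: | IN={c:+; rest ⊤} | OUT={b:-, c:+; rest ⊤}

Merge at B4: IN[B4] = OUT[B3] = {a: ⊤, b: ⊤, c: +, d: ⊤, e: ⊤, f: ⊤}
Applying B4's transfer function to that IN value gives OUT[B4] (row B4 above).

Answer: {a: ⊤, b: ⊤, c: +, d: ⊤, e: ⊤, f: ⊤}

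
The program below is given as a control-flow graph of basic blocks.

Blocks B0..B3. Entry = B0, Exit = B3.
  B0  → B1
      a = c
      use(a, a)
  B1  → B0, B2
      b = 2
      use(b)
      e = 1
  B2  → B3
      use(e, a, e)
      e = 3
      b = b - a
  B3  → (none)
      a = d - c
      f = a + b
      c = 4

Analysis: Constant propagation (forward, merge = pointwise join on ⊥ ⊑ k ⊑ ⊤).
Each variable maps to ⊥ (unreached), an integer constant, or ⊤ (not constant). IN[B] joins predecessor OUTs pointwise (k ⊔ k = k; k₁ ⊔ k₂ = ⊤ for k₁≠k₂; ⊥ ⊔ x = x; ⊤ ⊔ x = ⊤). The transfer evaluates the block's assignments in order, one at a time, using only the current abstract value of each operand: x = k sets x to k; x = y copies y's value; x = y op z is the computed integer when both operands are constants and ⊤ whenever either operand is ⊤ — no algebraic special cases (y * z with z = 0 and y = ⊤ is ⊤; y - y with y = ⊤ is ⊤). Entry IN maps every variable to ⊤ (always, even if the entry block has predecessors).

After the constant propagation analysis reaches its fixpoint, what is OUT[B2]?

Fixpoint table:
  B0:  IN=(all ⊤)  OUT=(all ⊤)
  B1:  IN=(all ⊤)  OUT={b:2, e:1; rest ⊤}
  B2:  IN={b:2, e:1; rest ⊤}  OUT={e:3; rest ⊤}
  B3:  IN={e:3; rest ⊤}  OUT={c:4, e:3; rest ⊤}

Merge at B2: IN[B2] = OUT[B1] = {a: ⊤, b: 2, c: ⊤, d: ⊤, e: 1, f: ⊤}
Applying B2's transfer function to that IN value gives OUT[B2] (row B2 above).

Answer: {a: ⊤, b: ⊤, c: ⊤, d: ⊤, e: 3, f: ⊤}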